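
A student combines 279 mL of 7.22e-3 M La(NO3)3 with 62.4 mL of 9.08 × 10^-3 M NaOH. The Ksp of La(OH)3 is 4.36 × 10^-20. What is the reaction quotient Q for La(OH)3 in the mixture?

Total volume = 279 + 62.4 = 341.4 mL.
[La^3+] = 7.22 × 10^-3 × (279/341.4) = 5.900 × 10^-3 M
[OH^-] = 9.08 x 10^-3 × (62.4/341.4) = 1.660 × 10^-3 M
La(OH)3(s) <=> La^3+(aq) + 3 OH^-(aq), so Q = [La^3+][OH^-]^3
Q = (5.900 × 10^-3)(1.660 × 10^-3)^3 = 2.70 × 10^-11
Q > Ksp, so La(OH)3 will precipitate.

Q = 2.70e-11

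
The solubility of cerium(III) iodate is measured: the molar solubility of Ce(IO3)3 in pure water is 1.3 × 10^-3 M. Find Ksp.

Ce(IO3)3(s) ⇌ Ce^3+(aq) + 3 IO3^-(aq)
For each mole of Ce(IO3)3 that dissolves: [Ce^3+] = s, [IO3^-] = 3s.
Ksp = [Ce^3+][IO3^-]^3
Ksp = s(3s)^3 = 27s^4
With s = 1.3 x 10^-3: Ksp = 7.7 × 10^-11

7.7e-11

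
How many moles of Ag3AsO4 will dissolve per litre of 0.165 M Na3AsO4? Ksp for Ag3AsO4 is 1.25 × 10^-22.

s ≈ 3.04 × 10^-8 M

Ag3AsO4(s) <=> 3 Ag^+ + AsO4^3-
Ksp = [Ag^+]^3[AsO4^3-]
If s mol/L dissolves here, [Ag^+] = 3s, [AsO4^3-] = 0.165 + s ≈ 0.165 (since AsO4^3- from Na3AsO4 dominates).
Ksp ≈ (3s)^3 × 0.165
s = 3.04 × 10^-8 M
Check: s = 3.0 x 10^-8 ≪ 0.165, so the approximation is valid.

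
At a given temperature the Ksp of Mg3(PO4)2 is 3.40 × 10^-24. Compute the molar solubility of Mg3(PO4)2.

s ≈ 7.94 × 10^-6 M

Mg3(PO4)2(s) <=> 3 Mg^2+ + 2 PO4^3-
Ksp = [Mg^2+]^3[PO4^3-]^2
Let s = molar solubility. Then [Mg^2+] = 3s and [PO4^3-] = 2s.
Ksp = (3s)^3(2s)^2 = 108s^5
s^5 = 3.40 × 10^-24 / 108, so s = 7.94 × 10^-6 M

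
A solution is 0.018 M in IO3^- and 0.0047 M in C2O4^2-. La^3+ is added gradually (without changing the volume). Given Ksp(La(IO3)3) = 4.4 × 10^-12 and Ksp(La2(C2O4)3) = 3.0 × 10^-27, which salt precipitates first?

La2(C2O4)3

Precipitation of each salt starts when its ion product equals its Ksp.
For La(IO3)3: 4.4 × 10^-12 = (0.018)^3 × [La^3+]  ⇒  [La^3+] = 7.5 × 10^-7 M.
For La2(C2O4)3: 3.0 × 10^-27 = (0.0047)^3 × [La^3+]^2  ⇒  [La^3+] = 1.7 × 10^-10 M.
The salt with the lower threshold [La^3+] precipitates first: La2(C2O4)3.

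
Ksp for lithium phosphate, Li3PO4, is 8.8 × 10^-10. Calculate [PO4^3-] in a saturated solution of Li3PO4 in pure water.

[PO4^3-] ≈ 2.4e-3 M

Li3PO4(s) <=> 3 Li^+(aq) + PO4^3-(aq)
Ksp = [Li^+]^3[PO4^3-]
For each mole of Li3PO4 that dissolves: [Li^+] = 3s, [PO4^3-] = s.
Ksp = (3s)^3s = 27s^4
Solving, s = (8.8 × 10^-10/27)^(1/4) = 2.39 × 10^-3 M
[PO4^3-] = s = 2.4 × 10^-3 M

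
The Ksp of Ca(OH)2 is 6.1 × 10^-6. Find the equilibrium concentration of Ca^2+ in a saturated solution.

[Ca^2+] ≈ 0.012 M

Ca(OH)2(s) ⇌ Ca^2+ + 2 OH^-
Ksp = [Ca^2+][OH^-]^2
With molar solubility s: [Ca^2+] = s, [OH^-] = 2s.
Ksp = s(2s)^2 = 4s^3
Solving, s = (6.1 × 10^-6/4)^(1/3) = 1.15 × 10^-2 M
[Ca^2+] = s = 1.2 × 10^-2 M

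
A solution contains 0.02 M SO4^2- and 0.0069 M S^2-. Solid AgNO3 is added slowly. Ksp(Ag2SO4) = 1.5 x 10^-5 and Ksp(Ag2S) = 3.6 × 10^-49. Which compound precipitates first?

Ag2S

Precipitation of each salt starts when its ion product equals its Ksp.
For Ag2SO4: 1.5 x 10^-5 = 0.02 × [Ag^+]^2  ⇒  [Ag^+] = 2.7 x 10^-2 M.
For Ag2S: 3.6 × 10^-49 = 0.0069 × [Ag^+]^2  ⇒  [Ag^+] = 7.2 x 10^-24 M.
The salt with the lower threshold [Ag^+] precipitates first: Ag2S.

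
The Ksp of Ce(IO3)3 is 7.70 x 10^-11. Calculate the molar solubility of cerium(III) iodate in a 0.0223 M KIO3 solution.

6.94 x 10^-6 M

Ce(IO3)3(s) <=> Ce^3+(aq) + 3 IO3^-(aq)
Ksp = [Ce^3+][IO3^-]^3
If s mol/L dissolves here, [Ce^3+] = s, [IO3^-] = 0.0223 + 3s ≈ 0.0223 (Ksp is small, so little additional dissolves).
Ksp ≈ s × (0.0223)^3
s = 6.94 × 10^-6 M
Check: 3s = 2.1 x 10^-5 ≪ 0.0223, so the approximation is valid.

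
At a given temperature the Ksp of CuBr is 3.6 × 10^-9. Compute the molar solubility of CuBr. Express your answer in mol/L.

CuBr(s) ⇌ Cu^+(aq) + Br^-(aq)
Ksp = [Cu^+][Br^-]
For each mole of CuBr that dissolves: [Cu^+] = s, [Br^-] = s.
Ksp = s^2
s = √(3.6 × 10^-9) = 6.0 x 10^-5 M

s = 6.0e-5 M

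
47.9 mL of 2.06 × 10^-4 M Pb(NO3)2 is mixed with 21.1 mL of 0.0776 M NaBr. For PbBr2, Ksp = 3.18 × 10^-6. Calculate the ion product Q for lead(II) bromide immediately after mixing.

Q ≈ 8.05 × 10^-8

Total volume = 47.9 + 21.1 = 69 mL.
[Pb^2+] = 2.06 x 10^-4 × (47.9/69) = 1.430 × 10^-4 M
[Br^-] = 7.76 x 10^-2 × (21.1/69) = 2.373 × 10^-2 M
PbBr2(s) ⇌ Pb^2+(aq) + 2 Br^-(aq), so Q = [Pb^2+][Br^-]^2
Q = (1.430 x 10^-4)(2.373 x 10^-2)^2 = 8.05 × 10^-8
Q < Ksp, so no precipitate of PbBr2 forms.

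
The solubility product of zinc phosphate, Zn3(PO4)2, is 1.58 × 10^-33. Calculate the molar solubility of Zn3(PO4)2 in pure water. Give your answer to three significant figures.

Zn3(PO4)2(s) ⇌ 3 Zn^2+ + 2 PO4^3-
Ksp = [Zn^2+]^3[PO4^3-]^2
With molar solubility s: [Zn^2+] = 3s, [PO4^3-] = 2s.
So Ksp = (3s)^3 × (2s)^2 = 108s^5
s^5 = 1.58 × 10^-33 / 108, so s = 1.08 × 10^-7 M

s ≈ 1.08e-7 M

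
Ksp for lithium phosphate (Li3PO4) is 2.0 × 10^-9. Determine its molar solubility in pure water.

Li3PO4(s) <=> 3 Li^+ + PO4^3-
Ksp = [Li^+]^3[PO4^3-]
With molar solubility s: [Li^+] = 3s, [PO4^3-] = s.
Substituting: Ksp = (3s)^3s = 27s^4
s^4 = 2.0 × 10^-9 / 27, so s = 2.9 x 10^-3 M

s ≈ 2.9e-3 M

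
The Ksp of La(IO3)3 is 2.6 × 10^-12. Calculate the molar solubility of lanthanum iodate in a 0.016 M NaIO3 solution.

s = 6.3 × 10^-7 M

La(IO3)3(s) ⇌ La^3+(aq) + 3 IO3^-(aq)
Ksp = [La^3+][IO3^-]^3
Let s be the molar solubility in this solution. [La^3+] = s, [IO3^-] = 0.016 + 3s ≈ 0.016 (Ksp is small, so little additional dissolves).
Ksp ≈ s × (0.016)^3
s = 6.3 x 10^-7 M
Check: 3s = 1.9 × 10^-6 ≪ 0.016, so the approximation is valid.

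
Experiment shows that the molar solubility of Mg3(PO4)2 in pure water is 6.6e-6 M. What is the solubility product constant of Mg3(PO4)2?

Mg3(PO4)2(s) <=> 3 Mg^2+(aq) + 2 PO4^3-(aq)
For each mole of Mg3(PO4)2 that dissolves: [Mg^2+] = 3s, [PO4^3-] = 2s.
Ksp = [Mg^2+]^3[PO4^3-]^2
Substituting: Ksp = (3s)^3(2s)^2 = 108s^5
Ksp = 108 × (6.6 × 10^-6)^5 = 1.4 x 10^-24

Ksp ≈ 1.4 x 10^-24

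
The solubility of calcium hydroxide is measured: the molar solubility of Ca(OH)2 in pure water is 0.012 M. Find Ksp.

Ksp ≈ 6.9 x 10^-6

Ca(OH)2(s) <=> Ca^2+(aq) + 2 OH^-(aq)
Let s = molar solubility. Then [Ca^2+] = s and [OH^-] = 2s.
Ksp = [Ca^2+][OH^-]^2
Ksp = s(2s)^2 = 4s^3
With s = 1.2 × 10^-2: Ksp = 6.9 × 10^-6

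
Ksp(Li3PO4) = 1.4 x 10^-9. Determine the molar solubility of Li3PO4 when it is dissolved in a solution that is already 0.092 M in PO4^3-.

s ≈ 8.3e-4 M

Li3PO4(s) ⇌ 3 Li^+ + PO4^3-
Ksp = [Li^+]^3[PO4^3-]
Let s = moles of Li3PO4 that dissolve per litre. [Li^+] = 3s, [PO4^3-] = 0.092 + s ≈ 0.092 (common-ion effect: PO4^3- is already 0.092 M).
Ksp ≈ (3s)^3 × 0.092
s = 8.3 × 10^-4 M
Check: s = 8.3 × 10^-4 ≪ 0.092, so the approximation is valid.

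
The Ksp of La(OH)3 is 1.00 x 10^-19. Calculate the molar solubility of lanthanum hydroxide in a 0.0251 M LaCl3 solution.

La(OH)3(s) <=> La^3+(aq) + 3 OH^-(aq)
Ksp = [La^3+][OH^-]^3
Let s be the molar solubility in this solution. [La^3+] = 0.0251 + s ≈ 0.0251, [OH^-] = 3s (common-ion effect: La^3+ is already 0.0251 M).
Ksp ≈ 0.0251 × (3s)^3
s = 5.28 × 10^-7 M
Check: s = 5.3 × 10^-7 ≪ 0.0251, so the approximation is valid.

s = 5.28 × 10^-7 M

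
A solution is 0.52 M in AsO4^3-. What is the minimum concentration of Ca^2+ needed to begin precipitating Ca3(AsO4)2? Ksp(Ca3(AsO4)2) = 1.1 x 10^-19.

Ca3(AsO4)2(s) ⇌ 3 Ca^2+ + 2 AsO4^3-
Ksp = [Ca^2+]^3[AsO4^3-]^2
Precipitation begins when Q = Ksp. With [AsO4^3-] = 0.52 M:
1.1 x 10^-19 = (0.52)^2 × [Ca^2+]^3
[Ca^2+] = (1.1 x 10^-19 / 2.70 x 10^-1)^(1/3) = 7.4 × 10^-7 M

7.4 × 10^-7 M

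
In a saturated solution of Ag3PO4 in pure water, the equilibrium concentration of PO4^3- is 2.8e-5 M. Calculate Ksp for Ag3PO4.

Ksp ≈ 1.7 × 10^-17

Ag3PO4(s) ⇌ 3 Ag^+ + PO4^3-
Stoichiometry gives [Ag^+] = (3/1)[PO4^3-] = 8.40 × 10^-5 M.
Ksp = [Ag^+]^3[PO4^3-]
Ksp = (8.40 × 10^-5)^3 × 2.8 × 10^-5 = 1.7 × 10^-17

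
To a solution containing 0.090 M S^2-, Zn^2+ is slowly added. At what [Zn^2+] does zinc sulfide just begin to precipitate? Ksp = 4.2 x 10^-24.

ZnS(s) ⇌ Zn^2+(aq) + S^2-(aq)
Ksp = [Zn^2+][S^2-]
Precipitation begins when Q = Ksp. With [S^2-] = 0.090 M:
4.2 x 10^-24 = (0.090) × [Zn^2+]
[Zn^2+] = (4.2 x 10^-24 / 9.0 x 10^-2) = 4.7 x 10^-23 M

4.7 × 10^-23 M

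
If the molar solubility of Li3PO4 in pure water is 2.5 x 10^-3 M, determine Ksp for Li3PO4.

Li3PO4(s) ⇌ 3 Li^+ + PO4^3-
If s mol/L of Li3PO4 dissolves, [Li^+] = 3s and [PO4^3-] = s.
Ksp = [Li^+]^3[PO4^3-]
Substituting: Ksp = (3s)^3s = 27s^4
Ksp = 27 × (2.5 × 10^-3)^4 = 1.1 × 10^-9

Ksp ≈ 1.1e-9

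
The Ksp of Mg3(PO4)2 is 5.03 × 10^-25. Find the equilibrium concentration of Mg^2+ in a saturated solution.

1.62 x 10^-5 M

Mg3(PO4)2(s) ⇌ 3 Mg^2+(aq) + 2 PO4^3-(aq)
Ksp = [Mg^2+]^3[PO4^3-]^2
For each mole of Mg3(PO4)2 that dissolves: [Mg^2+] = 3s, [PO4^3-] = 2s.
Substituting: Ksp = (3s)^3(2s)^2 = 108s^5
s^5 = 5.03 × 10^-25 / 108, so s = 5.415 × 10^-6 M
[Mg^2+] = 3s = 1.62 × 10^-5 M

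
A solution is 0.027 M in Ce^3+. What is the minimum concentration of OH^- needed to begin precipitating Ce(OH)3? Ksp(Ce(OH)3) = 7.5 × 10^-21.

6.5 × 10^-7 M

Ce(OH)3(s) ⇌ Ce^3+(aq) + 3 OH^-(aq)
Ksp = [Ce^3+][OH^-]^3
Precipitation begins when Q = Ksp. With [Ce^3+] = 0.027 M:
7.5 × 10^-21 = (0.027) × [OH^-]^3
[OH^-] = (7.5 × 10^-21 / 2.7 x 10^-2)^(1/3) = 6.5 × 10^-7 M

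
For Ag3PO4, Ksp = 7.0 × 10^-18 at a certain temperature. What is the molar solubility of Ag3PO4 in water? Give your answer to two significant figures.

Ag3PO4(s) <=> 3 Ag^+(aq) + PO4^3-(aq)
Ksp = [Ag^+]^3[PO4^3-]
If s mol/L of Ag3PO4 dissolves, [Ag^+] = 3s and [PO4^3-] = s.
So Ksp = (3s)^3 × s = 27s^4
s = (7.0 × 10^-18 / 27)^(1/4) = 2.3 x 10^-5 M

2.3e-5 M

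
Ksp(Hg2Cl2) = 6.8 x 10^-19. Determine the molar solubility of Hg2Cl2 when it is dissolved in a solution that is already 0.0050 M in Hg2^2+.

s ≈ 5.8e-9 M

Hg2Cl2(s) ⇌ Hg2^2+(aq) + 2 Cl^-(aq)
Ksp = [Hg2^2+][Cl^-]^2
Let s be the molar solubility in this solution. [Hg2^2+] = 0.0050 + s ≈ 0.0050, [Cl^-] = 2s (since the Hg2^2+ already present dominates).
Ksp ≈ 0.0050 × (2s)^2
s = 5.8 × 10^-9 M
Check: s = 5.8 x 10^-9 ≪ 0.0050, so the approximation is valid.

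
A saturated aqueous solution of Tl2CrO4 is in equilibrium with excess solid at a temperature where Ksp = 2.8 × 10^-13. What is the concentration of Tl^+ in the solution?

Tl2CrO4(s) ⇌ 2 Tl^+(aq) + CrO4^2-(aq)
Ksp = [Tl^+]^2[CrO4^2-]
If s mol/L of Tl2CrO4 dissolves, [Tl^+] = 2s and [CrO4^2-] = s.
Substituting: Ksp = (2s)^2s = 4s^3
s = (2.8 × 10^-13 / 4)^(1/3) = 4.12 × 10^-5 M
[Tl^+] = 2s = 8.2 × 10^-5 M

[Tl^+] ≈ 8.2e-5 M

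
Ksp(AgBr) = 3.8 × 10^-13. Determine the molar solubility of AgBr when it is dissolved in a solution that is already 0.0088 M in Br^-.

AgBr(s) ⇌ Ag^+ + Br^-
Ksp = [Ag^+][Br^-]
Let s = moles of AgBr that dissolve per litre. [Ag^+] = s, [Br^-] = 0.0088 + s ≈ 0.0088 (common-ion effect: Br^- is already 0.0088 M).
Ksp ≈ s × 0.0088
s = 4.3 × 10^-11 M
Check: s = 4.3 x 10^-11 ≪ 0.0088, so the approximation is valid.

s = 4.3 x 10^-11 M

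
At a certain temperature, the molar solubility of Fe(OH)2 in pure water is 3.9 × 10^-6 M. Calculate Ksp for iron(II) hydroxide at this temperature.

Fe(OH)2(s) <=> Fe^2+(aq) + 2 OH^-(aq)
Let s = molar solubility. Then [Fe^2+] = s and [OH^-] = 2s.
Ksp = [Fe^2+][OH^-]^2
So Ksp = s × (2s)^2 = 4s^3
Ksp = 4 × (3.9 x 10^-6)^3 = 2.4 × 10^-16

Ksp ≈ 2.4 × 10^-16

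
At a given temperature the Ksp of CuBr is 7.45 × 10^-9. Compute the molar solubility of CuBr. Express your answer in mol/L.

CuBr(s) ⇌ Cu^+(aq) + Br^-(aq)
Ksp = [Cu^+][Br^-]
With molar solubility s: [Cu^+] = s, [Br^-] = s.
Ksp = s × s = s^2
s = (7.45 × 10^-9)^(1/2) = 8.63 × 10^-5 M

s = 8.63 x 10^-5 M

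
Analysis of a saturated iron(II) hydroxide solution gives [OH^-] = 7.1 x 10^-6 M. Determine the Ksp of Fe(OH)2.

Fe(OH)2(s) ⇌ Fe^2+(aq) + 2 OH^-(aq)
Stoichiometry gives [Fe^2+] = (1/2)[OH^-] = 3.55 × 10^-6 M.
Ksp = [Fe^2+][OH^-]^2
Ksp = 3.55 × 10^-6 × (7.1 × 10^-6)^2 = 1.8 × 10^-16

Ksp = 1.8 × 10^-16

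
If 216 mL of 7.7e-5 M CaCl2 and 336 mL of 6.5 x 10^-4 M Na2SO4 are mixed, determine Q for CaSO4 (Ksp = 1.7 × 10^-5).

1.2e-8

Total volume = 216 + 336 = 552 mL.
[Ca^2+] = 7.7 x 10^-5 × (216/552) = 3.01 x 10^-5 M
[SO4^2-] = 6.5 × 10^-4 × (336/552) = 3.96 × 10^-4 M
CaSO4(s) ⇌ Ca^2+(aq) + SO4^2-(aq), so Q = [Ca^2+][SO4^2-]
Q = (3.01 × 10^-5)(3.96 x 10^-4) = 1.2 × 10^-8
Q < Ksp, so no precipitate of CaSO4 forms.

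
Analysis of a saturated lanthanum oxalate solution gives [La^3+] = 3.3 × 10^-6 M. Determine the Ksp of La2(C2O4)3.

La2(C2O4)3(s) ⇌ 2 La^3+ + 3 C2O4^2-
Stoichiometry gives [C2O4^2-] = (3/2)[La^3+] = 4.95 × 10^-6 M.
Ksp = [La^3+]^2[C2O4^2-]^3
Ksp = (3.3 × 10^-6)^2 × (4.95 × 10^-6)^3 = 1.3 x 10^-27

1.3 x 10^-27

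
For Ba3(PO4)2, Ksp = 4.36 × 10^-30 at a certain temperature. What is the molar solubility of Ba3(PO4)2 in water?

Ba3(PO4)2(s) ⇌ 3 Ba^2+ + 2 PO4^3-
Ksp = [Ba^2+]^3[PO4^3-]^2
Let s = molar solubility. Then [Ba^2+] = 3s and [PO4^3-] = 2s.
Substituting: Ksp = (3s)^3(2s)^2 = 108s^5
s^5 = 4.36 × 10^-30 / 108, so s = 5.26 × 10^-7 M

5.26 × 10^-7 M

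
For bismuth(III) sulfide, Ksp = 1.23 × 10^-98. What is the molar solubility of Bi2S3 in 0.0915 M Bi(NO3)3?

Bi2S3(s) <=> 2 Bi^3+ + 3 S^2-
Ksp = [Bi^3+]^2[S^2-]^3
Let s be the molar solubility in this solution. [Bi^3+] = 0.0915 + 2s ≈ 0.0915, [S^2-] = 3s (Ksp is small, so little additional dissolves).
Ksp ≈ (0.0915)^2 × (3s)^3
s = 3.79 x 10^-33 M
Check: 2s = 7.6 × 10^-33 ≪ 0.0915, so the approximation is valid.

s ≈ 3.79e-33 M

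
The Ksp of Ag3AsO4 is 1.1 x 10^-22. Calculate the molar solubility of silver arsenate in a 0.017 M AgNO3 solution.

Ag3AsO4(s) <=> 3 Ag^+(aq) + AsO4^3-(aq)
Ksp = [Ag^+]^3[AsO4^3-]
Let s be the molar solubility in this solution. [Ag^+] = 0.017 + 3s ≈ 0.017, [AsO4^3-] = s (common-ion effect: Ag^+ is already 0.017 M).
Ksp ≈ (0.017)^3 × s
s = 2.2 × 10^-17 M
Check: 3s = 6.7 x 10^-17 ≪ 0.017, so the approximation is valid.

s = 2.2 × 10^-17 M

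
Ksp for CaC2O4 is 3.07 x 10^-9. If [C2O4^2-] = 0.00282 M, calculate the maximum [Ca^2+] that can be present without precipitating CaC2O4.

[Ca^2+] ≈ 1.09 x 10^-6 M

CaC2O4(s) ⇌ Ca^2+(aq) + C2O4^2-(aq)
Ksp = [Ca^2+][C2O4^2-]
Precipitation begins when Q = Ksp. With [C2O4^2-] = 0.00282 M:
3.07 x 10^-9 = (0.00282) × [Ca^2+]
[Ca^2+] = (3.07 x 10^-9 / 2.82 × 10^-3) = 1.09 × 10^-6 M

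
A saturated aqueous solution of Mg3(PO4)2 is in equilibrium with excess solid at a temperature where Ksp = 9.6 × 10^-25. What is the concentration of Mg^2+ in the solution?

Mg3(PO4)2(s) <=> 3 Mg^2+ + 2 PO4^3-
Ksp = [Mg^2+]^3[PO4^3-]^2
If s mol/L of Mg3(PO4)2 dissolves, [Mg^2+] = 3s and [PO4^3-] = 2s.
Ksp = (3s)^3(2s)^2 = 108s^5
Solving, s = (9.6 × 10^-25/108)^(1/5) = 6.16 x 10^-6 M
[Mg^2+] = 3s = 1.8 × 10^-5 M

[Mg^2+] = 1.8e-5 M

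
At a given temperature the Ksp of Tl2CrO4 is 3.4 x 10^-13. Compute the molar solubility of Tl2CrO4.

s ≈ 4.4 × 10^-5 M

Tl2CrO4(s) ⇌ 2 Tl^+ + CrO4^2-
Ksp = [Tl^+]^2[CrO4^2-]
Let s = molar solubility. Then [Tl^+] = 2s and [CrO4^2-] = s.
Substituting: Ksp = (2s)^2s = 4s^3
s = (3.4 x 10^-13 / 4)^(1/3) = 4.4 × 10^-5 M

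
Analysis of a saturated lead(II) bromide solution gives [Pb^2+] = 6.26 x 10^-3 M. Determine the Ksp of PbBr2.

PbBr2(s) <=> Pb^2+ + 2 Br^-
Stoichiometry gives [Br^-] = (2/1)[Pb^2+] = 1.252 × 10^-2 M.
Ksp = [Pb^2+][Br^-]^2
Ksp = 6.26 × 10^-3 × (1.252 x 10^-2)^2 = 9.81 × 10^-7

9.81 x 10^-7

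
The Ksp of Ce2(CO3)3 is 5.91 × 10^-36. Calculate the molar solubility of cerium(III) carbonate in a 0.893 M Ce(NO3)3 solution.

6.50 × 10^-13 M

Ce2(CO3)3(s) <=> 2 Ce^3+(aq) + 3 CO3^2-(aq)
Ksp = [Ce^3+]^2[CO3^2-]^3
If s mol/L dissolves here, [Ce^3+] = 0.893 + 2s ≈ 0.893, [CO3^2-] = 3s (since Ce^3+ from Ce(NO3)3 dominates).
Ksp ≈ (0.893)^2 × (3s)^3
s = 6.50 × 10^-13 M
Check: 2s = 1.3 × 10^-12 ≪ 0.893, so the approximation is valid.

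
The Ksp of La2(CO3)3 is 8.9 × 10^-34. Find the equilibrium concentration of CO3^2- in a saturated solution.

[CO3^2-] = 2.9 x 10^-7 M

La2(CO3)3(s) ⇌ 2 La^3+(aq) + 3 CO3^2-(aq)
Ksp = [La^3+]^2[CO3^2-]^3
Let s = molar solubility. Then [La^3+] = 2s and [CO3^2-] = 3s.
So Ksp = (2s)^2 × (3s)^3 = 108s^5
Solving, s = (8.9 × 10^-34/108)^(1/5) = 9.62 × 10^-8 M
[CO3^2-] = 3s = 2.9 x 10^-7 M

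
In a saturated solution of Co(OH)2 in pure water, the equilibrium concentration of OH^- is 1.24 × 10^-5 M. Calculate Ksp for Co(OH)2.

Co(OH)2(s) <=> Co^2+(aq) + 2 OH^-(aq)
Stoichiometry gives [Co^2+] = (1/2)[OH^-] = 6.200 x 10^-6 M.
Ksp = [Co^2+][OH^-]^2
Ksp = 6.200 × 10^-6 × (1.24 × 10^-5)^2 = 9.53 x 10^-16

9.53 x 10^-16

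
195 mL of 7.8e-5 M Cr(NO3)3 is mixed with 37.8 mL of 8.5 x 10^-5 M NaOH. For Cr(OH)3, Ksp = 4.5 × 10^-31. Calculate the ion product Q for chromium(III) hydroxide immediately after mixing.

Total volume = 195 + 37.8 = 232.8 mL.
[Cr^3+] = 7.8 × 10^-5 × (195/232.8) = 6.53 x 10^-5 M
[OH^-] = 8.5 × 10^-5 × (37.8/232.8) = 1.38 × 10^-5 M
Cr(OH)3(s) <=> Cr^3+ + 3 OH^-, so Q = [Cr^3+][OH^-]^3
Q = (6.53 x 10^-5)(1.38 × 10^-5)^3 = 1.7 x 10^-19
Q > Ksp, so Cr(OH)3 will precipitate.

1.7e-19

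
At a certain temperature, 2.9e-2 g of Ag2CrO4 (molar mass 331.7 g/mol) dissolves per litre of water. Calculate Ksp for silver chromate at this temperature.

Ksp = 2.7e-12

Molar solubility s = (2.9 x 10^-2 g/L) / (331.7 g/mol) = 8.74 x 10^-5 M.
Ag2CrO4(s) <=> 2 Ag^+(aq) + CrO4^2-(aq)
Let s = molar solubility. Then [Ag^+] = 2s and [CrO4^2-] = s.
Ksp = [Ag^+]^2[CrO4^2-]
Ksp = (2s)^2s = 4s^3
With s = 8.74 × 10^-5: Ksp = 2.7 × 10^-12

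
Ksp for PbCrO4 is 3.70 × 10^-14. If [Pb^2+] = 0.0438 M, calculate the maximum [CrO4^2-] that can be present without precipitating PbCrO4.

PbCrO4(s) <=> Pb^2+(aq) + CrO4^2-(aq)
Ksp = [Pb^2+][CrO4^2-]
Precipitation begins when Q = Ksp. With [Pb^2+] = 0.0438 M:
3.70 × 10^-14 = (0.0438) × [CrO4^2-]
[CrO4^2-] = (3.70 × 10^-14 / 4.38 x 10^-2) = 8.45 x 10^-13 M

[CrO4^2-] ≈ 8.45 × 10^-13 M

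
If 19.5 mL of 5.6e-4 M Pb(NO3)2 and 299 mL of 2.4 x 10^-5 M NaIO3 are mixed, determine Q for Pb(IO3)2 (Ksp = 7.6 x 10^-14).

Q = 1.7 × 10^-14

Total volume = 19.5 + 299 = 318.5 mL.
[Pb^2+] = 5.6 × 10^-4 × (19.5/318.5) = 3.43 × 10^-5 M
[IO3^-] = 2.4 × 10^-5 × (299/318.5) = 2.25 x 10^-5 M
Pb(IO3)2(s) ⇌ Pb^2+ + 2 IO3^-, so Q = [Pb^2+][IO3^-]^2
Q = (3.43 × 10^-5)(2.25 x 10^-5)^2 = 1.7 × 10^-14
Q < Ksp, so no precipitate of Pb(IO3)2 forms.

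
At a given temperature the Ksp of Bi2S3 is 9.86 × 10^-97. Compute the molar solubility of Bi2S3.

s = 2.47e-20 M

Bi2S3(s) ⇌ 2 Bi^3+(aq) + 3 S^2-(aq)
Ksp = [Bi^3+]^2[S^2-]^3
For each mole of Bi2S3 that dissolves: [Bi^3+] = 2s, [S^2-] = 3s.
Ksp = (2s)^2(3s)^3 = 108s^5
s^5 = 9.86 × 10^-97 / 108, so s = 2.47 × 10^-20 M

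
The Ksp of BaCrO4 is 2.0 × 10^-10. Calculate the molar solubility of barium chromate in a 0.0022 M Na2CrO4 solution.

BaCrO4(s) ⇌ Ba^2+ + CrO4^2-
Ksp = [Ba^2+][CrO4^2-]
If s mol/L dissolves here, [Ba^2+] = s, [CrO4^2-] = 0.0022 + s ≈ 0.0022 (common-ion effect: CrO4^2- is already 0.0022 M).
Ksp ≈ s × 0.0022
s = 9.1 × 10^-8 M
Check: s = 9.1 × 10^-8 ≪ 0.0022, so the approximation is valid.

s ≈ 9.1 × 10^-8 M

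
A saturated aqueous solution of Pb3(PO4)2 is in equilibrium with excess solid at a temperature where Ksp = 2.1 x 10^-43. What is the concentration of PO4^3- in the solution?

Pb3(PO4)2(s) <=> 3 Pb^2+ + 2 PO4^3-
Ksp = [Pb^2+]^3[PO4^3-]^2
For each mole of Pb3(PO4)2 that dissolves: [Pb^2+] = 3s, [PO4^3-] = 2s.
Ksp = (3s)^3(2s)^2 = 108s^5
s^5 = 2.1 x 10^-43 / 108, so s = 1.14 × 10^-9 M
[PO4^3-] = 2s = 2.3 × 10^-9 M

2.3 x 10^-9 M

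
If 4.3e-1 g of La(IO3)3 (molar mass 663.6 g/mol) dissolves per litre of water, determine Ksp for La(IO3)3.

Ksp ≈ 4.8e-12

Molar solubility s = (4.3 × 10^-1 g/L) / (663.6 g/mol) = 6.48 × 10^-4 M.
La(IO3)3(s) ⇌ La^3+(aq) + 3 IO3^-(aq)
If s mol/L of La(IO3)3 dissolves, [La^3+] = s and [IO3^-] = 3s.
Ksp = [La^3+][IO3^-]^3
Substituting: Ksp = s(3s)^3 = 27s^4
Ksp = 27 × (6.48 × 10^-4)^4 = 4.8 × 10^-12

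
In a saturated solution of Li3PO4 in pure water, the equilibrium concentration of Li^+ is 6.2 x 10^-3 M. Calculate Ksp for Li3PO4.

Li3PO4(s) <=> 3 Li^+(aq) + PO4^3-(aq)
Stoichiometry gives [PO4^3-] = (1/3)[Li^+] = 2.07 x 10^-3 M.
Ksp = [Li^+]^3[PO4^3-]
Ksp = (6.2 × 10^-3)^3 × 2.07 × 10^-3 = 4.9 × 10^-10

4.9 × 10^-10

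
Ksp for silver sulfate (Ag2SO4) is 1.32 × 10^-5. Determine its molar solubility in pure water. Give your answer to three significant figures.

s ≈ 1.49e-2 M

Ag2SO4(s) ⇌ 2 Ag^+ + SO4^2-
Ksp = [Ag^+]^2[SO4^2-]
If s mol/L of Ag2SO4 dissolves, [Ag^+] = 2s and [SO4^2-] = s.
Substituting: Ksp = (2s)^2s = 4s^3
Solving, s = (1.32 × 10^-5/4)^(1/3) = 1.49 × 10^-2 M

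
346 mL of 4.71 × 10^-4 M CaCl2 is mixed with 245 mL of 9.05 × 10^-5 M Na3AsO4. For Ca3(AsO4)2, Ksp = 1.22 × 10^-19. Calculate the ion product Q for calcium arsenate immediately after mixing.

Q = 2.95e-20

Total volume = 346 + 245 = 591 mL.
[Ca^2+] = 4.71 × 10^-4 × (346/591) = 2.757 x 10^-4 M
[AsO4^3-] = 9.05 × 10^-5 × (245/591) = 3.752 × 10^-5 M
Ca3(AsO4)2(s) ⇌ 3 Ca^2+ + 2 AsO4^3-, so Q = [Ca^2+]^3[AsO4^3-]^2
Q = (2.757 × 10^-4)^3(3.752 x 10^-5)^2 = 2.95 x 10^-20
Q < Ksp, so no precipitate of Ca3(AsO4)2 forms.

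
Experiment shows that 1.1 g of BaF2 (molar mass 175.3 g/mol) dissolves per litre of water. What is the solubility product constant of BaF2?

Ksp ≈ 9.9 x 10^-7

Molar solubility s = (1.1 g/L) / (175.3 g/mol) = 6.27 × 10^-3 M.
BaF2(s) ⇌ Ba^2+ + 2 F^-
If s mol/L of BaF2 dissolves, [Ba^2+] = s and [F^-] = 2s.
Ksp = [Ba^2+][F^-]^2
Ksp = s(2s)^2 = 4s^3
Ksp = 4 × (6.27 × 10^-3)^3 = 9.9 x 10^-7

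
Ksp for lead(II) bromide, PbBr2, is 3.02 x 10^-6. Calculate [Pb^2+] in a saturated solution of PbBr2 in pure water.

PbBr2(s) ⇌ Pb^2+ + 2 Br^-
Ksp = [Pb^2+][Br^-]^2
With molar solubility s: [Pb^2+] = s, [Br^-] = 2s.
So Ksp = s × (2s)^2 = 4s^3
s^3 = 3.02 x 10^-6 / 4, so s = 9.106 × 10^-3 M
[Pb^2+] = s = 9.11 x 10^-3 M

[Pb^2+] = 9.11e-3 M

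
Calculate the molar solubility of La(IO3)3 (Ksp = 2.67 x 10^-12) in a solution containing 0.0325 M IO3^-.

La(IO3)3(s) <=> La^3+(aq) + 3 IO3^-(aq)
Ksp = [La^3+][IO3^-]^3
If s mol/L dissolves here, [La^3+] = s, [IO3^-] = 0.0325 + 3s ≈ 0.0325 (Ksp is small, so little additional dissolves).
Ksp ≈ s × (0.0325)^3
s = 7.78 × 10^-8 M
Check: 3s = 2.3 x 10^-7 ≪ 0.0325, so the approximation is valid.

7.78 x 10^-8 M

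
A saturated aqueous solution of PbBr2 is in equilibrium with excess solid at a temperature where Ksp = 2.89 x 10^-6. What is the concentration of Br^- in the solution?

PbBr2(s) ⇌ Pb^2+(aq) + 2 Br^-(aq)
Ksp = [Pb^2+][Br^-]^2
If s mol/L of PbBr2 dissolves, [Pb^2+] = s and [Br^-] = 2s.
Substituting: Ksp = s(2s)^2 = 4s^3
s^3 = 2.89 x 10^-6 / 4, so s = 8.973 x 10^-3 M
[Br^-] = 2s = 1.79 x 10^-2 M

0.0179 M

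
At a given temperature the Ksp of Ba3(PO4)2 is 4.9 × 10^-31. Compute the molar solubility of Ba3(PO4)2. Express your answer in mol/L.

Ba3(PO4)2(s) <=> 3 Ba^2+(aq) + 2 PO4^3-(aq)
Ksp = [Ba^2+]^3[PO4^3-]^2
With molar solubility s: [Ba^2+] = 3s, [PO4^3-] = 2s.
So Ksp = (3s)^3 × (2s)^2 = 108s^5
s = (4.9 × 10^-31 / 108)^(1/5) = 3.4 × 10^-7 M

s = 3.4 x 10^-7 M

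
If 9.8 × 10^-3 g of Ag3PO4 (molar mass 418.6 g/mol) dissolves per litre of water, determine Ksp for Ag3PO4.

8.1 x 10^-18

Molar solubility s = (9.8 × 10^-3 g/L) / (418.6 g/mol) = 2.34 × 10^-5 M.
Ag3PO4(s) ⇌ 3 Ag^+(aq) + PO4^3-(aq)
If s mol/L of Ag3PO4 dissolves, [Ag^+] = 3s and [PO4^3-] = s.
Ksp = [Ag^+]^3[PO4^3-]
Substituting: Ksp = (3s)^3s = 27s^4
Ksp = 27 × (2.34 × 10^-5)^4 = 8.1 x 10^-18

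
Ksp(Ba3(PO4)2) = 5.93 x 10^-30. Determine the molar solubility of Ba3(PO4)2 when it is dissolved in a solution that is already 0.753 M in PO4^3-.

Ba3(PO4)2(s) ⇌ 3 Ba^2+(aq) + 2 PO4^3-(aq)
Ksp = [Ba^2+]^3[PO4^3-]^2
Let s = moles of Ba3(PO4)2 that dissolve per litre. [Ba^2+] = 3s, [PO4^3-] = 0.753 + 2s ≈ 0.753 (Ksp is small, so little additional dissolves).
Ksp ≈ (3s)^3 × (0.753)^2
s = 7.29 × 10^-11 M
Check: 2s = 1.5 x 10^-10 ≪ 0.753, so the approximation is valid.

s ≈ 7.29e-11 M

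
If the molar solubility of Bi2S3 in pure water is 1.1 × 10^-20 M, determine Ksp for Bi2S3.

Bi2S3(s) ⇌ 2 Bi^3+(aq) + 3 S^2-(aq)
If s mol/L of Bi2S3 dissolves, [Bi^3+] = 2s and [S^2-] = 3s.
Ksp = [Bi^3+]^2[S^2-]^3
Ksp = (2s)^2(3s)^3 = 108s^5
Ksp = 108 × (1.1 × 10^-20)^5 = 1.7 x 10^-98

Ksp = 1.7 x 10^-98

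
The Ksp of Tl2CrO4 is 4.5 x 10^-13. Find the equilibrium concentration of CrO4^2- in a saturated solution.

[CrO4^2-] = 4.8 × 10^-5 M

Tl2CrO4(s) <=> 2 Tl^+(aq) + CrO4^2-(aq)
Ksp = [Tl^+]^2[CrO4^2-]
Let s = molar solubility. Then [Tl^+] = 2s and [CrO4^2-] = s.
Ksp = (2s)^2s = 4s^3
Solving, s = (4.5 x 10^-13/4)^(1/3) = 4.83 × 10^-5 M
[CrO4^2-] = s = 4.8 x 10^-5 M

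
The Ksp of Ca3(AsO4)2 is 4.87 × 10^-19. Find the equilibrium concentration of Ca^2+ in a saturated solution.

[Ca^2+] = 2.56 × 10^-4 M

Ca3(AsO4)2(s) ⇌ 3 Ca^2+(aq) + 2 AsO4^3-(aq)
Ksp = [Ca^2+]^3[AsO4^3-]^2
If s mol/L of Ca3(AsO4)2 dissolves, [Ca^2+] = 3s and [AsO4^3-] = 2s.
So Ksp = (3s)^3 × (2s)^2 = 108s^5
s = (4.87 × 10^-19 / 108)^(1/5) = 8.527 x 10^-5 M
[Ca^2+] = 3s = 2.56 x 10^-4 M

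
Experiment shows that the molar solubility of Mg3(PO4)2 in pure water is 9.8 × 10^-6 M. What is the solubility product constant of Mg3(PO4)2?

Ksp = 9.8 x 10^-24

Mg3(PO4)2(s) <=> 3 Mg^2+(aq) + 2 PO4^3-(aq)
With molar solubility s: [Mg^2+] = 3s, [PO4^3-] = 2s.
Ksp = [Mg^2+]^3[PO4^3-]^2
Ksp = (3s)^3(2s)^2 = 108s^5
With s = 9.8 × 10^-6: Ksp = 9.8 x 10^-24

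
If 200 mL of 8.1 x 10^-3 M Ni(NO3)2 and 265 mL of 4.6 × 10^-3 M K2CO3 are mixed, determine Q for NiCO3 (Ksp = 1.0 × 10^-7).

9.1e-6

Total volume = 200 + 265 = 465 mL.
[Ni^2+] = 8.1 × 10^-3 × (200/465) = 3.48 x 10^-3 M
[CO3^2-] = 4.6 × 10^-3 × (265/465) = 2.62 × 10^-3 M
NiCO3(s) ⇌ Ni^2+(aq) + CO3^2-(aq), so Q = [Ni^2+][CO3^2-]
Q = (3.48 × 10^-3)(2.62 × 10^-3) = 9.1 x 10^-6
Q > Ksp, so NiCO3 will precipitate.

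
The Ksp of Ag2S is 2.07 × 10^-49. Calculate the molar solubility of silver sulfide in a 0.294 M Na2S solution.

Ag2S(s) ⇌ 2 Ag^+(aq) + S^2-(aq)
Ksp = [Ag^+]^2[S^2-]
Let s be the molar solubility in this solution. [Ag^+] = 2s, [S^2-] = 0.294 + s ≈ 0.294 (Ksp is small, so little additional dissolves).
Ksp ≈ (2s)^2 × 0.294
s = 4.20 x 10^-25 M
Check: s = 4.2 × 10^-25 ≪ 0.294, so the approximation is valid.

s = 4.20 × 10^-25 M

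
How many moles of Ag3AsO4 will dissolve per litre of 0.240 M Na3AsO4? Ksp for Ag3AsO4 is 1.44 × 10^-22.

s ≈ 2.81 x 10^-8 M

Ag3AsO4(s) ⇌ 3 Ag^+(aq) + AsO4^3-(aq)
Ksp = [Ag^+]^3[AsO4^3-]
Let s = moles of Ag3AsO4 that dissolve per litre. [Ag^+] = 3s, [AsO4^3-] = 0.240 + s ≈ 0.240 (Ksp is small, so little additional dissolves).
Ksp ≈ (3s)^3 × 0.240
s = 2.81 x 10^-8 M
Check: s = 2.8 × 10^-8 ≪ 0.240, so the approximation is valid.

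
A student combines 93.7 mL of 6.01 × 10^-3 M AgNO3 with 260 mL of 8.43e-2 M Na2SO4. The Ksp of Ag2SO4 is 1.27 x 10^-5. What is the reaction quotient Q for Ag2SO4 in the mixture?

Q ≈ 1.57e-7

Total volume = 93.7 + 260 = 353.7 mL.
[Ag^+] = 6.01 x 10^-3 × (93.7/353.7) = 1.592 x 10^-3 M
[SO4^2-] = 8.43 × 10^-2 × (260/353.7) = 6.197 × 10^-2 M
Ag2SO4(s) ⇌ 2 Ag^+(aq) + SO4^2-(aq), so Q = [Ag^+]^2[SO4^2-]
Q = (1.592 × 10^-3)^2(6.197 × 10^-2) = 1.57 × 10^-7
Q < Ksp, so no precipitate of Ag2SO4 forms.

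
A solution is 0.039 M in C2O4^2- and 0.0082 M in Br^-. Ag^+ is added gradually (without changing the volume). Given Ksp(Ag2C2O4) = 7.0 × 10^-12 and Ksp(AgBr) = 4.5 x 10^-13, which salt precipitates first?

AgBr

Each salt begins to precipitate when Q = Ksp, i.e. when [Ag^+] reaches its threshold.
For Ag2C2O4: 7.0 × 10^-12 = 0.039 × [Ag^+]^2  ⇒  [Ag^+] = 1.3 × 10^-5 M.
For AgBr: 4.5 x 10^-13 = 0.0082 × [Ag^+]  ⇒  [Ag^+] = 5.5 × 10^-11 M.
The salt with the lower threshold [Ag^+] precipitates first: AgBr.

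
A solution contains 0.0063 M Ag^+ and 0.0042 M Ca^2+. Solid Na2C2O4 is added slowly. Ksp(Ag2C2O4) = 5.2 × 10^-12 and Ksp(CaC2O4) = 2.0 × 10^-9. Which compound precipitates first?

Precipitation of each salt starts when its ion product equals its Ksp.
For Ag2C2O4: 5.2 × 10^-12 = (0.0063)^2 × [C2O4^2-]  ⇒  [C2O4^2-] = 1.3 × 10^-7 M.
For CaC2O4: 2.0 × 10^-9 = 0.0042 × [C2O4^2-]  ⇒  [C2O4^2-] = 4.8 x 10^-7 M.
The salt with the lower threshold [C2O4^2-] precipitates first: Ag2C2O4.

Ag2C2O4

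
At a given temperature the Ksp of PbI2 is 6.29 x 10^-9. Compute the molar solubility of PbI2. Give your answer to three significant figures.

PbI2(s) ⇌ Pb^2+ + 2 I^-
Ksp = [Pb^2+][I^-]^2
With molar solubility s: [Pb^2+] = s, [I^-] = 2s.
Substituting: Ksp = s(2s)^2 = 4s^3
s^3 = 6.29 x 10^-9 / 4, so s = 1.16 × 10^-3 M

s = 1.16 × 10^-3 M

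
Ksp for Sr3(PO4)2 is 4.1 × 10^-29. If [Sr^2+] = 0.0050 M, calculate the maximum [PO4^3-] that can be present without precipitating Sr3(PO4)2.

Sr3(PO4)2(s) ⇌ 3 Sr^2+(aq) + 2 PO4^3-(aq)
Ksp = [Sr^2+]^3[PO4^3-]^2
Precipitation begins when Q = Ksp. With [Sr^2+] = 0.0050 M:
4.1 × 10^-29 = (0.0050)^3 × [PO4^3-]^2
[PO4^3-] = (4.1 × 10^-29 / 1.25 × 10^-7)^(1/2) = 1.8 × 10^-11 M

[PO4^3-] = 1.8e-11 M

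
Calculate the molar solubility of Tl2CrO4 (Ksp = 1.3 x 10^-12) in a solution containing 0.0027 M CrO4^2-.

Tl2CrO4(s) <=> 2 Tl^+ + CrO4^2-
Ksp = [Tl^+]^2[CrO4^2-]
Let s be the molar solubility in this solution. [Tl^+] = 2s, [CrO4^2-] = 0.0027 + s ≈ 0.0027 (Ksp is small, so little additional dissolves).
Ksp ≈ (2s)^2 × 0.0027
s = 1.1 x 10^-5 M
Check: s = 1.1 × 10^-5 ≪ 0.0027, so the approximation is valid.

s = 1.1 × 10^-5 M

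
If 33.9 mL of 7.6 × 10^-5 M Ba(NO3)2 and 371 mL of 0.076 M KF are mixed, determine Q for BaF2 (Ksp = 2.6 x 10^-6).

Total volume = 33.9 + 371 = 404.9 mL.
[Ba^2+] = 7.6 × 10^-5 × (33.9/404.9) = 6.36 × 10^-6 M
[F^-] = 7.6 x 10^-2 × (371/404.9) = 6.96 x 10^-2 M
BaF2(s) ⇌ Ba^2+(aq) + 2 F^-(aq), so Q = [Ba^2+][F^-]^2
Q = (6.36 × 10^-6)(6.96 × 10^-2)^2 = 3.1 × 10^-8
Q < Ksp, so no precipitate of BaF2 forms.

Q ≈ 3.1 × 10^-8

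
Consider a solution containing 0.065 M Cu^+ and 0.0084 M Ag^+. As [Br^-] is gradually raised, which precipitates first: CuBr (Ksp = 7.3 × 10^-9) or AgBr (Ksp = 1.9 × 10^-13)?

AgBr

Each salt begins to precipitate when Q = Ksp, i.e. when [Br^-] reaches its threshold.
For CuBr: 7.3 × 10^-9 = 0.065 × [Br^-]  ⇒  [Br^-] = 1.1 × 10^-7 M.
For AgBr: 1.9 × 10^-13 = 0.0084 × [Br^-]  ⇒  [Br^-] = 2.3 × 10^-11 M.
The salt with the lower threshold [Br^-] precipitates first: AgBr.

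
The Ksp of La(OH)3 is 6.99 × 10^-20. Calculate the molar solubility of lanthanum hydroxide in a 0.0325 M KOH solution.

La(OH)3(s) ⇌ La^3+(aq) + 3 OH^-(aq)
Ksp = [La^3+][OH^-]^3
If s mol/L dissolves here, [La^3+] = s, [OH^-] = 0.0325 + 3s ≈ 0.0325 (Ksp is small, so little additional dissolves).
Ksp ≈ s × (0.0325)^3
s = 2.04 x 10^-15 M
Check: 3s = 6.1 × 10^-15 ≪ 0.0325, so the approximation is valid.

s = 2.04 × 10^-15 M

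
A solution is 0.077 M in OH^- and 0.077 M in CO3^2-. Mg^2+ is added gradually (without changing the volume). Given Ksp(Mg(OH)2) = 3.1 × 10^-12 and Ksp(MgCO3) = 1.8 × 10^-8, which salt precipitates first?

Precipitation of each salt starts when its ion product equals its Ksp.
For Mg(OH)2: 3.1 × 10^-12 = (0.077)^2 × [Mg^2+]  ⇒  [Mg^2+] = 5.2 × 10^-10 M.
For MgCO3: 1.8 × 10^-8 = 0.077 × [Mg^2+]  ⇒  [Mg^2+] = 2.3 x 10^-7 M.
The salt with the lower threshold [Mg^2+] precipitates first: Mg(OH)2.

Mg(OH)2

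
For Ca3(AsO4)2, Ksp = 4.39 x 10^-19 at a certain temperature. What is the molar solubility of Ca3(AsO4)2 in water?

s = 8.35e-5 M

Ca3(AsO4)2(s) ⇌ 3 Ca^2+ + 2 AsO4^3-
Ksp = [Ca^2+]^3[AsO4^3-]^2
With molar solubility s: [Ca^2+] = 3s, [AsO4^3-] = 2s.
Substituting: Ksp = (3s)^3(2s)^2 = 108s^5
s^5 = 4.39 x 10^-19 / 108, so s = 8.35 x 10^-5 M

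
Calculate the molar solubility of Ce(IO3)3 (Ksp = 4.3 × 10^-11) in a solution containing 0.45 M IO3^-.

Ce(IO3)3(s) ⇌ Ce^3+(aq) + 3 IO3^-(aq)
Ksp = [Ce^3+][IO3^-]^3
If s mol/L dissolves here, [Ce^3+] = s, [IO3^-] = 0.45 + 3s ≈ 0.45 (since the IO3^- already present dominates).
Ksp ≈ s × (0.45)^3
s = 4.7 x 10^-10 M
Check: 3s = 1.4 × 10^-9 ≪ 0.45, so the approximation is valid.

s = 4.7 x 10^-10 M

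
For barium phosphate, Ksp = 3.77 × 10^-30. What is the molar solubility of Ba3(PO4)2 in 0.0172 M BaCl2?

4.30 x 10^-13 M

Ba3(PO4)2(s) <=> 3 Ba^2+ + 2 PO4^3-
Ksp = [Ba^2+]^3[PO4^3-]^2
Let s = moles of Ba3(PO4)2 that dissolve per litre. [Ba^2+] = 0.0172 + 3s ≈ 0.0172, [PO4^3-] = 2s (since Ba^2+ from BaCl2 dominates).
Ksp ≈ (0.0172)^3 × (2s)^2
s = 4.30 × 10^-13 M
Check: 3s = 1.3 × 10^-12 ≪ 0.0172, so the approximation is valid.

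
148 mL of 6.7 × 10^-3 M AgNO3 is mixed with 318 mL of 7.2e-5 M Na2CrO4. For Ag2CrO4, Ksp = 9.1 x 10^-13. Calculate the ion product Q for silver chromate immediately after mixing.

Total volume = 148 + 318 = 466 mL.
[Ag^+] = 6.7 × 10^-3 × (148/466) = 2.13 × 10^-3 M
[CrO4^2-] = 7.2 × 10^-5 × (318/466) = 4.91 × 10^-5 M
Ag2CrO4(s) ⇌ 2 Ag^+(aq) + CrO4^2-(aq), so Q = [Ag^+]^2[CrO4^2-]
Q = (2.13 x 10^-3)^2(4.91 × 10^-5) = 2.2 x 10^-10
Q > Ksp, so Ag2CrO4 will precipitate.

Q = 2.2 x 10^-10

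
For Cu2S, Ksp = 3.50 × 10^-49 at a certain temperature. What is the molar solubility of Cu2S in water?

s = 4.44 x 10^-17 M

Cu2S(s) <=> 2 Cu^+(aq) + S^2-(aq)
Ksp = [Cu^+]^2[S^2-]
Let s = molar solubility. Then [Cu^+] = 2s and [S^2-] = s.
So Ksp = (2s)^2 × s = 4s^3
s^3 = 3.50 × 10^-49 / 4, so s = 4.44 × 10^-17 M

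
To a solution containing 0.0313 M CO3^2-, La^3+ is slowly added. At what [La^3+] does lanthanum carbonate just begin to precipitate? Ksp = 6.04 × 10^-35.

1.40 x 10^-15 M

La2(CO3)3(s) ⇌ 2 La^3+ + 3 CO3^2-
Ksp = [La^3+]^2[CO3^2-]^3
Precipitation begins when Q = Ksp. With [CO3^2-] = 0.0313 M:
6.04 × 10^-35 = (0.0313)^3 × [La^3+]^2
[La^3+] = (6.04 × 10^-35 / 3.066 x 10^-5)^(1/2) = 1.40 × 10^-15 M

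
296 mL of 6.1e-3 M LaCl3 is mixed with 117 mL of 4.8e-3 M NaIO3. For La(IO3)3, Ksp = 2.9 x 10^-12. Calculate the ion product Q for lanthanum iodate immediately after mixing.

Total volume = 296 + 117 = 413 mL.
[La^3+] = 6.1 x 10^-3 × (296/413) = 4.37 × 10^-3 M
[IO3^-] = 4.8 × 10^-3 × (117/413) = 1.36 × 10^-3 M
La(IO3)3(s) ⇌ La^3+ + 3 IO3^-, so Q = [La^3+][IO3^-]^3
Q = (4.37 x 10^-3)(1.36 x 10^-3)^3 = 1.1 x 10^-11
Q > Ksp, so La(IO3)3 will precipitate.

Q ≈ 1.1e-11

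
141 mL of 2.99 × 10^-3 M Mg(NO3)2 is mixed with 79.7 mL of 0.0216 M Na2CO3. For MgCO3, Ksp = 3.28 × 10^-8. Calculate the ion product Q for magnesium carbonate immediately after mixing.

Total volume = 141 + 79.7 = 220.7 mL.
[Mg^2+] = 2.99 x 10^-3 × (141/220.7) = 1.910 x 10^-3 M
[CO3^2-] = 2.16 × 10^-2 × (79.7/220.7) = 7.800 × 10^-3 M
MgCO3(s) ⇌ Mg^2+ + CO3^2-, so Q = [Mg^2+][CO3^2-]
Q = (1.910 × 10^-3)(7.800 × 10^-3) = 1.49 × 10^-5
Q > Ksp, so MgCO3 will precipitate.

Q ≈ 1.49e-5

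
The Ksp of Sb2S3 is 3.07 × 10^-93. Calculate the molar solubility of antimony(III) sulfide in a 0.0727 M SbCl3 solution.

s = 2.78e-31 M

Sb2S3(s) ⇌ 2 Sb^3+ + 3 S^2-
Ksp = [Sb^3+]^2[S^2-]^3
Let s be the molar solubility in this solution. [Sb^3+] = 0.0727 + 2s ≈ 0.0727, [S^2-] = 3s (since Sb^3+ from SbCl3 dominates).
Ksp ≈ (0.0727)^2 × (3s)^3
s = 2.78 x 10^-31 M
Check: 2s = 5.6 × 10^-31 ≪ 0.0727, so the approximation is valid.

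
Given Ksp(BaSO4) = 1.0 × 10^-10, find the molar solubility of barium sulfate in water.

s = 1.0e-5 M

BaSO4(s) ⇌ Ba^2+(aq) + SO4^2-(aq)
Ksp = [Ba^2+][SO4^2-]
With molar solubility s: [Ba^2+] = s, [SO4^2-] = s.
Ksp = s^2
s = (1.0 × 10^-10)^(1/2) = 1.0 × 10^-5 M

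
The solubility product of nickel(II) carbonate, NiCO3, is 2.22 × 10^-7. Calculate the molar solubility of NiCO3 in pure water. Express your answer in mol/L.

s = 4.71e-4 M

NiCO3(s) ⇌ Ni^2+ + CO3^2-
Ksp = [Ni^2+][CO3^2-]
If s mol/L of NiCO3 dissolves, [Ni^2+] = s and [CO3^2-] = s.
Ksp = s × s = s^2
s = (2.22 × 10^-7)^(1/2) = 4.71 × 10^-4 M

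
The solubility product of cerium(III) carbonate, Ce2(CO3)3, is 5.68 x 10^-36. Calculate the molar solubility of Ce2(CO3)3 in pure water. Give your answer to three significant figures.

Ce2(CO3)3(s) ⇌ 2 Ce^3+(aq) + 3 CO3^2-(aq)
Ksp = [Ce^3+]^2[CO3^2-]^3
If s mol/L of Ce2(CO3)3 dissolves, [Ce^3+] = 2s and [CO3^2-] = 3s.
Ksp = (2s)^2(3s)^3 = 108s^5
s = (5.68 x 10^-36 / 108)^(1/5) = 3.50 × 10^-8 M

s = 3.50e-8 M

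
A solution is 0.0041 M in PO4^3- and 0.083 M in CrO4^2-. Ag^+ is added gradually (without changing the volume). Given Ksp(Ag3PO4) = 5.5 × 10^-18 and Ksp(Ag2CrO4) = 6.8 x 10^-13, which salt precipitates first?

Ag2CrO4

Precipitation of each salt starts when its ion product equals its Ksp.
For Ag3PO4: 5.5 × 10^-18 = 0.0041 × [Ag^+]^3  ⇒  [Ag^+] = 1.1 × 10^-5 M.
For Ag2CrO4: 6.8 x 10^-13 = 0.083 × [Ag^+]^2  ⇒  [Ag^+] = 2.9 x 10^-6 M.
The salt with the lower threshold [Ag^+] precipitates first: Ag2CrO4.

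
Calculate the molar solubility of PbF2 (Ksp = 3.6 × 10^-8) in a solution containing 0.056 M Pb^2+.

s ≈ 4.0 × 10^-4 M

PbF2(s) ⇌ Pb^2+(aq) + 2 F^-(aq)
Ksp = [Pb^2+][F^-]^2
If s mol/L dissolves here, [Pb^2+] = 0.056 + s ≈ 0.056, [F^-] = 2s (since the Pb^2+ already present dominates).
Ksp ≈ 0.056 × (2s)^2
s = 4.0 × 10^-4 M
Check: s = 4.0 × 10^-4 ≪ 0.056, so the approximation is valid.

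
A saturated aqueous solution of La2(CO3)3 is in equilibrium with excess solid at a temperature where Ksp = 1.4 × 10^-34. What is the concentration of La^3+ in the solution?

1.3e-7 M

La2(CO3)3(s) ⇌ 2 La^3+(aq) + 3 CO3^2-(aq)
Ksp = [La^3+]^2[CO3^2-]^3
With molar solubility s: [La^3+] = 2s, [CO3^2-] = 3s.
Substituting: Ksp = (2s)^2(3s)^3 = 108s^5
s^5 = 1.4 × 10^-34 / 108, so s = 6.65 × 10^-8 M
[La^3+] = 2s = 1.3 × 10^-7 M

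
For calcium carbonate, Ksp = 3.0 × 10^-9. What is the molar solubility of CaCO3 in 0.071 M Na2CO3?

CaCO3(s) <=> Ca^2+ + CO3^2-
Ksp = [Ca^2+][CO3^2-]
Let s be the molar solubility in this solution. [Ca^2+] = s, [CO3^2-] = 0.071 + s ≈ 0.071 (common-ion effect: CO3^2- is already 0.071 M).
Ksp ≈ s × 0.071
s = 4.2 x 10^-8 M
Check: s = 4.2 × 10^-8 ≪ 0.071, so the approximation is valid.

s ≈ 4.2 × 10^-8 M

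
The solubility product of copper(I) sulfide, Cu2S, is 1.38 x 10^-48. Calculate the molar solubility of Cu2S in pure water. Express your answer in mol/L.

Cu2S(s) ⇌ 2 Cu^+ + S^2-
Ksp = [Cu^+]^2[S^2-]
With molar solubility s: [Cu^+] = 2s, [S^2-] = s.
So Ksp = (2s)^2 × s = 4s^3
s = (1.38 x 10^-48 / 4)^(1/3) = 7.01 x 10^-17 M

7.01e-17 M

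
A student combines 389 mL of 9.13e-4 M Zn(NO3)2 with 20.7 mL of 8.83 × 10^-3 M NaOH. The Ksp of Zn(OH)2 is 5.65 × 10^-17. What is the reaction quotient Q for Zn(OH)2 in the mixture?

Total volume = 389 + 20.7 = 409.7 mL.
[Zn^2+] = 9.13 × 10^-4 × (389/409.7) = 8.669 × 10^-4 M
[OH^-] = 8.83 × 10^-3 × (20.7/409.7) = 4.461 × 10^-4 M
Zn(OH)2(s) ⇌ Zn^2+(aq) + 2 OH^-(aq), so Q = [Zn^2+][OH^-]^2
Q = (8.669 x 10^-4)(4.461 × 10^-4)^2 = 1.73 x 10^-10
Q > Ksp, so Zn(OH)2 will precipitate.

Q = 1.73e-10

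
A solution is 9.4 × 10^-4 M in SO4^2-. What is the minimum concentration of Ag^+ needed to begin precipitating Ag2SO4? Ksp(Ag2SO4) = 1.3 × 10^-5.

Ag2SO4(s) <=> 2 Ag^+(aq) + SO4^2-(aq)
Ksp = [Ag^+]^2[SO4^2-]
Precipitation begins when Q = Ksp. With [SO4^2-] = 9.4 × 10^-4 M:
1.3 × 10^-5 = (9.4 × 10^-4) × [Ag^+]^2
[Ag^+] = (1.3 × 10^-5 / 9.4 × 10^-4)^(1/2) = 1.2 x 10^-1 M

[Ag^+] ≈ 1.2 × 10^-1 M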